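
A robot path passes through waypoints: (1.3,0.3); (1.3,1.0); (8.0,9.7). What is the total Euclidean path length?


Segment lengths:
  seg1 = sqrt((0.0)^2 + (0.7)^2) = 0.7
  seg2 = sqrt((6.7)^2 + (8.7)^2) = 10.9809
Total = 11.6809


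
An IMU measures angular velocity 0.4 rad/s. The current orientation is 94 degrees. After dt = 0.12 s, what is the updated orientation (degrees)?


delta_theta = w * dt = 0.4 * 0.12 = 0.048 rad
= 2.7502 deg
theta_new = 94 + 2.7502 = 96.7502 deg


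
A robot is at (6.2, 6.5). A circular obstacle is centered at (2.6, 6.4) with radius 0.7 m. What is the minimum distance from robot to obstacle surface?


center_dist = sqrt((6.2-2.6)^2 + (6.5-6.4)^2)
= sqrt(12.96 + 0.01)
= 3.6014
min_dist = center_dist - radius = 3.6014 - 0.7 = 2.9014 m


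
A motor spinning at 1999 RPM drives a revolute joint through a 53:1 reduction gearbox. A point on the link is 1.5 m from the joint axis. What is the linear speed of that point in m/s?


omega_motor = 1999 * 2*pi/60 = 209.3348 rad/s
omega_joint = omega_motor / 53 = 3.9497 rad/s
v = omega_joint * r = 3.9497 * 1.5
= 5.9246 m/s


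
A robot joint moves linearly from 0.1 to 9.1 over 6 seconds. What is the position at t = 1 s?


s = t/T = 1/6 = 0.1667
p(t) = p0 + (pf-p0)*s
= 0.1 + (9.1 - 0.1) * 0.1667
= 1.6


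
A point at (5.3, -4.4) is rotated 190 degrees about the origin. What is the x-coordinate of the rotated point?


x' = x*cos(theta) - y*sin(theta)
cos(190 deg) = -0.9848, sin(190 deg) = -0.1736
x' = 5.3 * -0.9848 - -4.4 * -0.1736
= -5.2195 - 0.7641
= -5.9835


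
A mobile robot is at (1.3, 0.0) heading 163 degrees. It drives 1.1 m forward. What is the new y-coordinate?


y_new = y0 + d*sin(theta)
= 0.0 + 1.1*sin(163)
= 0.0 + 0.3216
= 0.3216


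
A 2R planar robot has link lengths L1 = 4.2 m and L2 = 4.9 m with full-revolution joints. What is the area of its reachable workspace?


r_max = L1 + L2 = 9.1 m
r_min = |L1 - L2| = 0.7 m
Area = pi*(r_max^2 - r_min^2)
= pi*(82.81 - 0.49)
= pi * 82.32
= 258.6159 m^2


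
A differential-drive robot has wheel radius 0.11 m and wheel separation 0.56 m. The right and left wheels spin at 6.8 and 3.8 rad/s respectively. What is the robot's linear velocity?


vR = r*wR = 0.11*6.8 = 0.748 m/s
vL = r*wL = 0.11*3.8 = 0.418 m/s
v = (vR+vL)/2 = 0.583 m/s
omega = (vR-vL)/L = 0.5893 rad/s
linear velocity = 0.583 m/s


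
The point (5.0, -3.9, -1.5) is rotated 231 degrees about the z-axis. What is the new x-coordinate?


Rotation about z-axis: x' = x*cos(theta) - y*sin(theta)
= 5.0 * -0.6293 - -3.9 * -0.7771
= -6.1775


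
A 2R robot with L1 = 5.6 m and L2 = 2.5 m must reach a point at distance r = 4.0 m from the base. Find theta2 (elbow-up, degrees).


cos(theta2) = (r^2 - L1^2 - L2^2) / (2*L1*L2)
cos(theta2) = (16.0 - 31.36 - 6.25) / 28.0
cos(theta2) = -0.771786
theta2 = 140.5145 degrees


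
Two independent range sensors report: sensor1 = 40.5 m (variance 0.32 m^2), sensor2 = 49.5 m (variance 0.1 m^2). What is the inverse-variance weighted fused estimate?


w1 = (1/var1) / (1/var1 + 1/var2)
   = 3.125 / (3.125 + 10.0) = 0.2381
w2 = 1 - w1 = 0.7619
fused = w1*s1 + w2*s2 = 9.6429 + 37.7143
= 47.3571 m


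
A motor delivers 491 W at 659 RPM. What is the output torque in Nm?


omega = 659 * 2*pi/60 = 69.0103 rad/s
tau = P / omega = 491 / 69.0103
= 7.1149 Nm


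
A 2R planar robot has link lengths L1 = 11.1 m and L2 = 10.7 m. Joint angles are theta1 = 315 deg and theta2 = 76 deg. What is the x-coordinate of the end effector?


Convert angles to radians: theta1 = 5.4978, theta2 = 1.3265
x = L1*cos(theta1) + L2*cos(theta1+theta2)
x = 7.8489 + 9.1717
x = 17.0206


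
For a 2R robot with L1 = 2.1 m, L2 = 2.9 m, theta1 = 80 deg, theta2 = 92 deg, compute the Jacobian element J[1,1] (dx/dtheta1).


J[1,1] = -L1*sin(t1) - L2*sin(t1+t2)
= -2.1*sin(80) - 2.9*sin(172)
= -2.4717


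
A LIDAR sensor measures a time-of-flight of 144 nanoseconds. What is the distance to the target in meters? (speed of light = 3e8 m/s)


tof = 144 ns = 1.44e-07 s
dist = c * tof / 2
= 3e8 * 1.44e-07 / 2
= 21.6 m


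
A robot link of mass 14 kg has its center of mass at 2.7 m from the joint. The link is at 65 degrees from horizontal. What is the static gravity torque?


tau = m*g*L*cos(angle)
= 14 * 9.81 * 2.7 * cos(65 deg)
= 14 * 9.81 * 2.7 * 0.4226
= 156.7145 Nm


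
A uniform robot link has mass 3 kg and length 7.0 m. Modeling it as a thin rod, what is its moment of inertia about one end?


I = (1/3) * m * L^2
= (1/3) * 3 * 7.0^2
= 0.333333 * 3 * 49.0
= 49.0 kg*m^2


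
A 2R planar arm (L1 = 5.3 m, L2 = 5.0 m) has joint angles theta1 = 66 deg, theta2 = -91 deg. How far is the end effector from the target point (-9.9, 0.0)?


End effector via forward kinematics:
x = L1*cos(t1) + L2*cos(t1+t2) = 6.6872
y = L1*sin(t1) + L2*sin(t1+t2) = 2.7287
Distance to target:
d = sqrt((-9.9 - 6.6872)^2 + (0.0 - 2.7287)^2)
= sqrt(275.1366 + 7.4458)
= 16.8102 m


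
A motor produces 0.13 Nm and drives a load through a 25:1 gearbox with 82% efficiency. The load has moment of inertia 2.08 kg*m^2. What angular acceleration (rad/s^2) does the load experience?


tau_out = tau_motor * N * eta
= 0.13 * 25 * 0.82 = 2.665 Nm
alpha = tau_out / I = 2.665 / 2.08
= 1.2812 rad/s^2


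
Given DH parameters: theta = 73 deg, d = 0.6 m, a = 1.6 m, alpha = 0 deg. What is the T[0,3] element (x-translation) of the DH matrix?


T[0,3] = a * cos(theta)
= 1.6 * cos(73 deg)
= 1.6 * 0.2924
= 0.4678


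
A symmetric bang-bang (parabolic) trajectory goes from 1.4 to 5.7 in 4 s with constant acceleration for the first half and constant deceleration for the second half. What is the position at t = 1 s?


Symmetric rest-to-rest: each phase covers (pf-p0)/2 in time T/2. 0.5*a*(T/2)^2 = (pf-p0)/2 => a = 4*(pf-p0)/T^2
a = 4*(5.7-1.4)/4^2 = 1.075
t = 1 is in the acceleration phase (t <= T/2).
p = p0 + 0.5*a*t^2 = 1.4 + 0.5*1.075*1^2
= 1.9375


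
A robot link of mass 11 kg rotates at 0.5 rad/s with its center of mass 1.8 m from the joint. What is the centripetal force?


F = m * omega^2 * r
= 11 * 0.5^2 * 1.8
= 11 * 0.25 * 1.8
= 4.95 N


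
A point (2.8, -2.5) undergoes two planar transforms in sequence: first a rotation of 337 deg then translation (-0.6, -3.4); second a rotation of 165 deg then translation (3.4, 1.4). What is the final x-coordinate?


After transform 1:
x1 = cos(337)*2.8 - sin(337)*-2.5 + -0.6 = 1.0006
y1 = sin(337)*2.8 + cos(337)*-2.5 + -3.4 = -6.7953
After transform 2:
x2 = cos(165)*1.0006 - sin(165)*-6.7953 + 3.4
= 4.1923


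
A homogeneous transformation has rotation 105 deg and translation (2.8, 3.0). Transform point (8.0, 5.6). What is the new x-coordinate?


x' = cos(theta)*px - sin(theta)*py + tx
= -0.2588*8.0 - 0.9659*5.6 + 2.8
= -4.6797


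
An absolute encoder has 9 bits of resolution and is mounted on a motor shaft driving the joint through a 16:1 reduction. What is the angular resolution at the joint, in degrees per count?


counts = 2^9 = 512
effective counts at joint = 512 * 16 = 8192
resolution = 360 / 8192
= 0.0439 deg/count


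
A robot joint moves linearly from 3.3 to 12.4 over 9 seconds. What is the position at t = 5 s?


s = t/T = 5/9 = 0.5556
p(t) = p0 + (pf-p0)*s
= 3.3 + (12.4 - 3.3) * 0.5556
= 8.3556


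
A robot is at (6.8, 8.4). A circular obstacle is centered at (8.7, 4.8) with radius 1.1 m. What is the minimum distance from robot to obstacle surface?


center_dist = sqrt((6.8-8.7)^2 + (8.4-4.8)^2)
= sqrt(3.61 + 12.96)
= 4.0706
min_dist = center_dist - radius = 4.0706 - 1.1 = 2.9706 m


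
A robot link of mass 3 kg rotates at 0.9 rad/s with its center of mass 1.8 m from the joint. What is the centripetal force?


F = m * omega^2 * r
= 3 * 0.9^2 * 1.8
= 3 * 0.81 * 1.8
= 4.374 N


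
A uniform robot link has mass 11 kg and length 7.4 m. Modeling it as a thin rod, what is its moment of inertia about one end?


I = (1/3) * m * L^2
= (1/3) * 11 * 7.4^2
= 0.333333 * 11 * 54.76
= 200.7867 kg*m^2


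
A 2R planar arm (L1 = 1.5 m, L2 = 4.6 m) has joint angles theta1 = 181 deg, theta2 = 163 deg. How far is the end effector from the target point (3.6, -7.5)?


End effector via forward kinematics:
x = L1*cos(t1) + L2*cos(t1+t2) = 2.922
y = L1*sin(t1) + L2*sin(t1+t2) = -1.2941
Distance to target:
d = sqrt((3.6 - 2.922)^2 + (-7.5 - -1.2941)^2)
= sqrt(0.4596 + 38.5131)
= 6.2428 m


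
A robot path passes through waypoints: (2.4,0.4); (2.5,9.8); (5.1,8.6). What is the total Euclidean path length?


Segment lengths:
  seg1 = sqrt((0.1)^2 + (9.4)^2) = 9.4005
  seg2 = sqrt((2.6)^2 + (-1.2)^2) = 2.8636
Total = 12.2641


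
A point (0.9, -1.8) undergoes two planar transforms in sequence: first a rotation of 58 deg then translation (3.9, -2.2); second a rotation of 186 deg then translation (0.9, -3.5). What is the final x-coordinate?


After transform 1:
x1 = cos(58)*0.9 - sin(58)*-1.8 + 3.9 = 5.9034
y1 = sin(58)*0.9 + cos(58)*-1.8 + -2.2 = -2.3906
After transform 2:
x2 = cos(186)*5.9034 - sin(186)*-2.3906 + 0.9
= -5.221


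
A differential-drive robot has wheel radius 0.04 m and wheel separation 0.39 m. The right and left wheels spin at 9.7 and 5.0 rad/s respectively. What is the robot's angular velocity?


vR = r*wR = 0.04*9.7 = 0.388 m/s
vL = r*wL = 0.04*5.0 = 0.2 m/s
v = (vR+vL)/2 = 0.294 m/s
omega = (vR-vL)/L = 0.4821 rad/s
angular velocity = 0.4821 rad/s


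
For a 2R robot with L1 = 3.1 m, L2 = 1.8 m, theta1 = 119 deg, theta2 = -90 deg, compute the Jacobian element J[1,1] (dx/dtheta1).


J[1,1] = -L1*sin(t1) - L2*sin(t1+t2)
= -3.1*sin(119) - 1.8*sin(29)
= -3.584


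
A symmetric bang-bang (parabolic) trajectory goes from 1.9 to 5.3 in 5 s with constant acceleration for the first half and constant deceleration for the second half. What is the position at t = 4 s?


Symmetric rest-to-rest: each phase covers (pf-p0)/2 in time T/2. 0.5*a*(T/2)^2 = (pf-p0)/2 => a = 4*(pf-p0)/T^2
a = 4*(5.3-1.9)/5^2 = 0.544
t = 4 is in the deceleration phase (t > T/2).
p = pf - 0.5*a*(T-t)^2 = 5.3 - 0.5*0.544*1^2
= 5.028


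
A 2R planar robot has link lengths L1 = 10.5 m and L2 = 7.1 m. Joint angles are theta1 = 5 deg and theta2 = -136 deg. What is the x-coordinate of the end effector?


Convert angles to radians: theta1 = 0.0873, theta2 = -2.3736
x = L1*cos(theta1) + L2*cos(theta1+theta2)
x = 10.46 + -4.658
x = 5.802


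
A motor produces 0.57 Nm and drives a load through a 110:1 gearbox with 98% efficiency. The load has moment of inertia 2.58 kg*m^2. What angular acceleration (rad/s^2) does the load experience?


tau_out = tau_motor * N * eta
= 0.57 * 110 * 0.98 = 61.446 Nm
alpha = tau_out / I = 61.446 / 2.58
= 23.8163 rad/s^2


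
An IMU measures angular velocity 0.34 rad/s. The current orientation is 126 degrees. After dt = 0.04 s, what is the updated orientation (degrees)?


delta_theta = w * dt = 0.34 * 0.04 = 0.0136 rad
= 0.7792 deg
theta_new = 126 + 0.7792 = 126.7792 deg


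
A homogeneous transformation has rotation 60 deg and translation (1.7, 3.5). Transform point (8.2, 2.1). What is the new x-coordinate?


x' = cos(theta)*px - sin(theta)*py + tx
= 0.5*8.2 - 0.866*2.1 + 1.7
= 3.9813


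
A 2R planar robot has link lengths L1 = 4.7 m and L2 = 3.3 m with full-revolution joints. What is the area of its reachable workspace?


r_max = L1 + L2 = 8.0 m
r_min = |L1 - L2| = 1.4 m
Area = pi*(r_max^2 - r_min^2)
= pi*(64.0 - 1.96)
= pi * 62.04
= 194.9044 m^2


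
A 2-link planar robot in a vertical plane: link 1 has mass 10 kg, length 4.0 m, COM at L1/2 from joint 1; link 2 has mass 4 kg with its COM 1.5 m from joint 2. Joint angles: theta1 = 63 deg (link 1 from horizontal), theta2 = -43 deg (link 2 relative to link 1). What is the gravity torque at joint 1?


Horizontal distance from joint 1 to link-1 COM:
  x_c1 = (L1/2)*cos(t1) = 2.0 * 0.454 = 0.908 m
Horizontal distance from joint 1 to link-2 COM:
  x_c2 = L1*cos(t1) + Lc2*cos(t1+t2)
       = 4.0*0.454 + 1.5*0.9397 = 3.2255 m
tau1 = m1*g*x_c1 + m2*g*x_c2
     = 10*9.81*0.908 + 4*9.81*3.2255
     = 89.0729 + 126.5687
     = 215.6416 Nm


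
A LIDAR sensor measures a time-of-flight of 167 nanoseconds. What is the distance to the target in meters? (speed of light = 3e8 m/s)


tof = 167 ns = 1.67e-07 s
dist = c * tof / 2
= 3e8 * 1.67e-07 / 2
= 25.05 m


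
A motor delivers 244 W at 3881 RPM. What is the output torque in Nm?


omega = 3881 * 2*pi/60 = 406.4174 rad/s
tau = P / omega = 244 / 406.4174
= 0.6004 Nm


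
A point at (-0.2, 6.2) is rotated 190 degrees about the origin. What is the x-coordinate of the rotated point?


x' = x*cos(theta) - y*sin(theta)
cos(190 deg) = -0.9848, sin(190 deg) = -0.1736
x' = -0.2 * -0.9848 - 6.2 * -0.1736
= 0.197 - -1.0766
= 1.2736


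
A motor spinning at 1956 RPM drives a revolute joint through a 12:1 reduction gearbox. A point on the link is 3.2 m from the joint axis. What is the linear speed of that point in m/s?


omega_motor = 1956 * 2*pi/60 = 204.8318 rad/s
omega_joint = omega_motor / 12 = 17.0693 rad/s
v = omega_joint * r = 17.0693 * 3.2
= 54.6218 m/s


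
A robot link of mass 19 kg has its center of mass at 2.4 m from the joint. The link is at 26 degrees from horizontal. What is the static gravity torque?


tau = m*g*L*cos(angle)
= 19 * 9.81 * 2.4 * cos(26 deg)
= 19 * 9.81 * 2.4 * 0.8988
= 402.0629 Nm


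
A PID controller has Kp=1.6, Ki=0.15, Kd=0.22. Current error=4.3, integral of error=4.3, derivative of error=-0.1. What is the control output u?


u = Kp*e + Ki*int(e) + Kd*de/dt
= 1.6*4.3 + 0.15*4.3 + 0.22*(-0.1)
= 6.88 + 0.645 + -0.022
= 7.503


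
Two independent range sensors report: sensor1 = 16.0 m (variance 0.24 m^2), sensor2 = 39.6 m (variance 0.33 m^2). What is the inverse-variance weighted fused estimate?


w1 = (1/var1) / (1/var1 + 1/var2)
   = 4.1667 / (4.1667 + 3.0303) = 0.5789
w2 = 1 - w1 = 0.4211
fused = w1*s1 + w2*s2 = 9.2632 + 16.6737
= 25.9368 m


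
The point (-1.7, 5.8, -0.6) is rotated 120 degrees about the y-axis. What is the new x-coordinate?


Rotation about y-axis: x' = x*cos(theta) + z*sin(theta)
= -1.7 * -0.5 + -0.6 * 0.866
= 0.3304


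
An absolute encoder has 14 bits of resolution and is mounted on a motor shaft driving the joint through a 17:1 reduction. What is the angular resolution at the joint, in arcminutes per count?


counts = 2^14 = 16384
effective counts at joint = 16384 * 17 = 278528
resolution = 360*60 / 278528
= 0.0776 arcmin/count


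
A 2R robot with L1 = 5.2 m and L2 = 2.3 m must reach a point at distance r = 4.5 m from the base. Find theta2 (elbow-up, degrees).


cos(theta2) = (r^2 - L1^2 - L2^2) / (2*L1*L2)
cos(theta2) = (20.25 - 27.04 - 5.29) / 23.92
cos(theta2) = -0.505017
theta2 = 120.3325 degrees


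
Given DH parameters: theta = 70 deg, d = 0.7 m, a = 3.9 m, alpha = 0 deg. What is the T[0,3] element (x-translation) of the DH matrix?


T[0,3] = a * cos(theta)
= 3.9 * cos(70 deg)
= 3.9 * 0.342
= 1.3339


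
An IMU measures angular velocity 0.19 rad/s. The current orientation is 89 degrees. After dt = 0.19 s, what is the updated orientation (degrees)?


delta_theta = w * dt = 0.19 * 0.19 = 0.0361 rad
= 2.0684 deg
theta_new = 89 + 2.0684 = 91.0684 deg


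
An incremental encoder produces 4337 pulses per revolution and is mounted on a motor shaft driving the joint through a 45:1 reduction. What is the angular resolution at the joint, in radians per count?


counts per rev = 4337
effective counts at joint = 4337 * 45 = 195165
resolution = 2*pi / 195165
= 3.2194e-05 rad/count


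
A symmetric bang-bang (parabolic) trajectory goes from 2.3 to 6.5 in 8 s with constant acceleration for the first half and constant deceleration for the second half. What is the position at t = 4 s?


Symmetric rest-to-rest: each phase covers (pf-p0)/2 in time T/2. 0.5*a*(T/2)^2 = (pf-p0)/2 => a = 4*(pf-p0)/T^2
a = 4*(6.5-2.3)/8^2 = 0.2625
t = 4 is in the acceleration phase (t <= T/2).
p = p0 + 0.5*a*t^2 = 2.3 + 0.5*0.2625*4^2
= 4.4


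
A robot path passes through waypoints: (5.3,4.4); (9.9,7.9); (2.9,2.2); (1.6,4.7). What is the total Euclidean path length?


Segment lengths:
  seg1 = sqrt((4.6)^2 + (3.5)^2) = 5.7801
  seg2 = sqrt((-7.0)^2 + (-5.7)^2) = 9.0272
  seg3 = sqrt((-1.3)^2 + (2.5)^2) = 2.8178
Total = 17.6251


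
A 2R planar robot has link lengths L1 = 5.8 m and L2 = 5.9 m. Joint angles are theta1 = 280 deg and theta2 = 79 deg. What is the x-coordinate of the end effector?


Convert angles to radians: theta1 = 4.8869, theta2 = 1.3788
x = L1*cos(theta1) + L2*cos(theta1+theta2)
x = 1.0072 + 5.8991
x = 6.9063


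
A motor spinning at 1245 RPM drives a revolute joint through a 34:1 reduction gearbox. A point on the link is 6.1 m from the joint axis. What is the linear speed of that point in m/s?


omega_motor = 1245 * 2*pi/60 = 130.3761 rad/s
omega_joint = omega_motor / 34 = 3.8346 rad/s
v = omega_joint * r = 3.8346 * 6.1
= 23.391 m/s


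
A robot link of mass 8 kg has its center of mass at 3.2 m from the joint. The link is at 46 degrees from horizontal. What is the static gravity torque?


tau = m*g*L*cos(angle)
= 8 * 9.81 * 3.2 * cos(46 deg)
= 8 * 9.81 * 3.2 * 0.6947
= 174.4537 Nm


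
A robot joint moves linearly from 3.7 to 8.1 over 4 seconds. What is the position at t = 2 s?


s = t/T = 2/4 = 0.5
p(t) = p0 + (pf-p0)*s
= 3.7 + (8.1 - 3.7) * 0.5
= 5.9


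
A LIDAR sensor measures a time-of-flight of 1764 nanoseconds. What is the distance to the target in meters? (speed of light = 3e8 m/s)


tof = 1764 ns = 1.764e-06 s
dist = c * tof / 2
= 3e8 * 1.764e-06 / 2
= 264.6 m


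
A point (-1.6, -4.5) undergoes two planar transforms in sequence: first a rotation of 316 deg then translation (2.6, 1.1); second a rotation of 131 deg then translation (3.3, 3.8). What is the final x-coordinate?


After transform 1:
x1 = cos(316)*-1.6 - sin(316)*-4.5 + 2.6 = -1.6769
y1 = sin(316)*-1.6 + cos(316)*-4.5 + 1.1 = -1.0256
After transform 2:
x2 = cos(131)*-1.6769 - sin(131)*-1.0256 + 3.3
= 5.1742


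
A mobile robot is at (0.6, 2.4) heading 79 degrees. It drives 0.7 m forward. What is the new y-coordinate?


y_new = y0 + d*sin(theta)
= 2.4 + 0.7*sin(79)
= 2.4 + 0.6871
= 3.0871


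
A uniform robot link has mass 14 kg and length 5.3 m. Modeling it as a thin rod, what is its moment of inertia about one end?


I = (1/3) * m * L^2
= (1/3) * 14 * 5.3^2
= 0.333333 * 14 * 28.09
= 131.0867 kg*m^2


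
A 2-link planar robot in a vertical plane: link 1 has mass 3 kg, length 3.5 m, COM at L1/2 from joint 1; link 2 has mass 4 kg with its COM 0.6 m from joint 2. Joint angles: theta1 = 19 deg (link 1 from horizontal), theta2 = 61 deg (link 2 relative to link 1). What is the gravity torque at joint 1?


Horizontal distance from joint 1 to link-1 COM:
  x_c1 = (L1/2)*cos(t1) = 1.75 * 0.9455 = 1.6547 m
Horizontal distance from joint 1 to link-2 COM:
  x_c2 = L1*cos(t1) + Lc2*cos(t1+t2)
       = 3.5*0.9455 + 0.6*0.1736 = 3.4135 m
tau1 = m1*g*x_c1 + m2*g*x_c2
     = 3*9.81*1.6547 + 4*9.81*3.4135
     = 48.6966 + 133.9459
     = 182.6425 Nm


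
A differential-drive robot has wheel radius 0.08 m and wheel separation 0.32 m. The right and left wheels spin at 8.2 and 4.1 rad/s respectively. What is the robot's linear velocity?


vR = r*wR = 0.08*8.2 = 0.656 m/s
vL = r*wL = 0.08*4.1 = 0.328 m/s
v = (vR+vL)/2 = 0.492 m/s
omega = (vR-vL)/L = 1.025 rad/s
linear velocity = 0.492 m/s


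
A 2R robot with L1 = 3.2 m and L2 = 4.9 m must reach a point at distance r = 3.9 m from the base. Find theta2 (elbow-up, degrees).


cos(theta2) = (r^2 - L1^2 - L2^2) / (2*L1*L2)
cos(theta2) = (15.21 - 10.24 - 24.01) / 31.36
cos(theta2) = -0.607143
theta2 = 127.3832 degrees


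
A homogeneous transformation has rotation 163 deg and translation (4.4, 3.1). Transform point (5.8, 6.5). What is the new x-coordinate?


x' = cos(theta)*px - sin(theta)*py + tx
= -0.9563*5.8 - 0.2924*6.5 + 4.4
= -3.047


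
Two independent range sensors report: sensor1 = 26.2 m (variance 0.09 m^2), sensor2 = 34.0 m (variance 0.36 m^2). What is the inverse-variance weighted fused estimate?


w1 = (1/var1) / (1/var1 + 1/var2)
   = 11.1111 / (11.1111 + 2.7778) = 0.8
w2 = 1 - w1 = 0.2
fused = w1*s1 + w2*s2 = 20.96 + 6.8
= 27.76 m


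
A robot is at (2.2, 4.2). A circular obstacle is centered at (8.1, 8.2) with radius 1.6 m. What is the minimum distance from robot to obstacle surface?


center_dist = sqrt((2.2-8.1)^2 + (4.2-8.2)^2)
= sqrt(34.81 + 16.0)
= 7.1281
min_dist = center_dist - radius = 7.1281 - 1.6 = 5.5281 m


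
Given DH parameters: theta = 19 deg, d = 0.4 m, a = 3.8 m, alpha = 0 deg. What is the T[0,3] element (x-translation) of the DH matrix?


T[0,3] = a * cos(theta)
= 3.8 * cos(19 deg)
= 3.8 * 0.9455
= 3.593


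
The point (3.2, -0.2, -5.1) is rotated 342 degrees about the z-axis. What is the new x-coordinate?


Rotation about z-axis: x' = x*cos(theta) - y*sin(theta)
= 3.2 * 0.9511 - -0.2 * -0.309
= 2.9816


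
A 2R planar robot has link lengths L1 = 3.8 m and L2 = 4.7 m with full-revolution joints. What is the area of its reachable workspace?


r_max = L1 + L2 = 8.5 m
r_min = |L1 - L2| = 0.9 m
Area = pi*(r_max^2 - r_min^2)
= pi*(72.25 - 0.81)
= pi * 71.44
= 224.4354 m^2


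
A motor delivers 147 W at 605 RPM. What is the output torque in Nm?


omega = 605 * 2*pi/60 = 63.3555 rad/s
tau = P / omega = 147 / 63.3555
= 2.3202 Nm


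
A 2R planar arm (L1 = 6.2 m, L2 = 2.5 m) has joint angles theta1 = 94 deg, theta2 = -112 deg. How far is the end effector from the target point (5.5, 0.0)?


End effector via forward kinematics:
x = L1*cos(t1) + L2*cos(t1+t2) = 1.9452
y = L1*sin(t1) + L2*sin(t1+t2) = 5.4124
Distance to target:
d = sqrt((5.5 - 1.9452)^2 + (0.0 - 5.4124)^2)
= sqrt(12.637 + 29.2936)
= 6.4754 m


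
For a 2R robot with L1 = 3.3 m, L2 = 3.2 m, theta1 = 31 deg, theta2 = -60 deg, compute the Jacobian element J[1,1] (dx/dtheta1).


J[1,1] = -L1*sin(t1) - L2*sin(t1+t2)
= -3.3*sin(31) - 3.2*sin(-29)
= -0.1482


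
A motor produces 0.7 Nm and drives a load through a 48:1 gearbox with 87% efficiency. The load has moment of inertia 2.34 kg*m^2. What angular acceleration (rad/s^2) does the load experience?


tau_out = tau_motor * N * eta
= 0.7 * 48 * 0.87 = 29.232 Nm
alpha = tau_out / I = 29.232 / 2.34
= 12.4923 rad/s^2


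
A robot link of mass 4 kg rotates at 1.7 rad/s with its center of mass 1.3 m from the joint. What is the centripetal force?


F = m * omega^2 * r
= 4 * 1.7^2 * 1.3
= 4 * 2.89 * 1.3
= 15.028 N


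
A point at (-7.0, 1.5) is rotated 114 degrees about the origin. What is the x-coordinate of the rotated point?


x' = x*cos(theta) - y*sin(theta)
cos(114 deg) = -0.4067, sin(114 deg) = 0.9135
x' = -7.0 * -0.4067 - 1.5 * 0.9135
= 2.8472 - 1.3703
= 1.4768


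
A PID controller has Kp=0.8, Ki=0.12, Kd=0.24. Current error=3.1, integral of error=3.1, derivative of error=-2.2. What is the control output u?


u = Kp*e + Ki*int(e) + Kd*de/dt
= 0.8*3.1 + 0.12*3.1 + 0.24*(-2.2)
= 2.48 + 0.372 + -0.528
= 2.324


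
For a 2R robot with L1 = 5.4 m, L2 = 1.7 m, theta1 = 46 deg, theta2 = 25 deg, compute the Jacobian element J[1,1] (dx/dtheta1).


J[1,1] = -L1*sin(t1) - L2*sin(t1+t2)
= -5.4*sin(46) - 1.7*sin(71)
= -5.4918


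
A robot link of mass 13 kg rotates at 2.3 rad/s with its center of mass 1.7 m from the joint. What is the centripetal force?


F = m * omega^2 * r
= 13 * 2.3^2 * 1.7
= 13 * 5.29 * 1.7
= 116.909 N


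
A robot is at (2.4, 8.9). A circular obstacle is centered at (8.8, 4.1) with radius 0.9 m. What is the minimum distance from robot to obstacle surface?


center_dist = sqrt((2.4-8.8)^2 + (8.9-4.1)^2)
= sqrt(40.96 + 23.04)
= 8.0
min_dist = center_dist - radius = 8.0 - 0.9 = 7.1 m


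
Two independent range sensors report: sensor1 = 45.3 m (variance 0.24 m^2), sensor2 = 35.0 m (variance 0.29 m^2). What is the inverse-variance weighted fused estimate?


w1 = (1/var1) / (1/var1 + 1/var2)
   = 4.1667 / (4.1667 + 3.4483) = 0.5472
w2 = 1 - w1 = 0.4528
fused = w1*s1 + w2*s2 = 24.7868 + 15.8491
= 40.6358 m


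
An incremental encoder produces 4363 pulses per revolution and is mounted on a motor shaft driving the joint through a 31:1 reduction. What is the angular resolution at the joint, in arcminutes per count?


counts per rev = 4363
effective counts at joint = 4363 * 31 = 135253
resolution = 360*60 / 135253
= 0.1597 arcmin/count


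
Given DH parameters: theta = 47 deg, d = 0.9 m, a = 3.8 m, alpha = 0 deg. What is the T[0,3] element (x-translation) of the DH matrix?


T[0,3] = a * cos(theta)
= 3.8 * cos(47 deg)
= 3.8 * 0.682
= 2.5916


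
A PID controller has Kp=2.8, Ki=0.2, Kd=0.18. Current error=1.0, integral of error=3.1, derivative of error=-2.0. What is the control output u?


u = Kp*e + Ki*int(e) + Kd*de/dt
= 2.8*1.0 + 0.2*3.1 + 0.18*(-2.0)
= 2.8 + 0.62 + -0.36
= 3.06


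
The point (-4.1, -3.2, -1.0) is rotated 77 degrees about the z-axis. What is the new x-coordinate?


Rotation about z-axis: x' = x*cos(theta) - y*sin(theta)
= -4.1 * 0.225 - -3.2 * 0.9744
= 2.1957


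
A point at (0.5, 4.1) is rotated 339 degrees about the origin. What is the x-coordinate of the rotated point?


x' = x*cos(theta) - y*sin(theta)
cos(339 deg) = 0.9336, sin(339 deg) = -0.3584
x' = 0.5 * 0.9336 - 4.1 * -0.3584
= 0.4668 - -1.4693
= 1.9361


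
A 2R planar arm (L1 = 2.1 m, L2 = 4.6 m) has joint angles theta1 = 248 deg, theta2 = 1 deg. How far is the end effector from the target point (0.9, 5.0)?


End effector via forward kinematics:
x = L1*cos(t1) + L2*cos(t1+t2) = -2.4352
y = L1*sin(t1) + L2*sin(t1+t2) = -6.2416
Distance to target:
d = sqrt((0.9 - -2.4352)^2 + (5.0 - -6.2416)^2)
= sqrt(11.1233 + 126.3726)
= 11.7259 m


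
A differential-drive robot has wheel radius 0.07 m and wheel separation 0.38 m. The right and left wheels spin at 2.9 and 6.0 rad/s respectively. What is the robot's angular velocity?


vR = r*wR = 0.07*2.9 = 0.203 m/s
vL = r*wL = 0.07*6.0 = 0.42 m/s
v = (vR+vL)/2 = 0.3115 m/s
omega = (vR-vL)/L = -0.5711 rad/s
angular velocity = -0.5711 rad/s


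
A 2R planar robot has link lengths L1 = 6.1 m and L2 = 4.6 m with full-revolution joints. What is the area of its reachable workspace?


r_max = L1 + L2 = 10.7 m
r_min = |L1 - L2| = 1.5 m
Area = pi*(r_max^2 - r_min^2)
= pi*(114.49 - 2.25)
= pi * 112.24
= 352.6124 m^2


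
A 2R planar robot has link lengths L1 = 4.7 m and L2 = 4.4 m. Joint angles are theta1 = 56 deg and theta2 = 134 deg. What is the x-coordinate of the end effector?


Convert angles to radians: theta1 = 0.9774, theta2 = 2.3387
x = L1*cos(theta1) + L2*cos(theta1+theta2)
x = 2.6282 + -4.3332
x = -1.7049


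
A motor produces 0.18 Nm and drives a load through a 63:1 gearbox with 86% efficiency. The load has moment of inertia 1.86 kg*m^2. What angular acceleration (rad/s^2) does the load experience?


tau_out = tau_motor * N * eta
= 0.18 * 63 * 0.86 = 9.7524 Nm
alpha = tau_out / I = 9.7524 / 1.86
= 5.2432 rad/s^2


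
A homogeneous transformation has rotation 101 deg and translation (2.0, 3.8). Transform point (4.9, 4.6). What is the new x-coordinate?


x' = cos(theta)*px - sin(theta)*py + tx
= -0.1908*4.9 - 0.9816*4.6 + 2.0
= -3.4504


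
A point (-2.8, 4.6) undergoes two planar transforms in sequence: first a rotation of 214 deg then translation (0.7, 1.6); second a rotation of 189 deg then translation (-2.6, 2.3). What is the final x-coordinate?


After transform 1:
x1 = cos(214)*-2.8 - sin(214)*4.6 + 0.7 = 5.5936
y1 = sin(214)*-2.8 + cos(214)*4.6 + 1.6 = -0.6478
After transform 2:
x2 = cos(189)*5.5936 - sin(189)*-0.6478 + -2.6
= -8.2261


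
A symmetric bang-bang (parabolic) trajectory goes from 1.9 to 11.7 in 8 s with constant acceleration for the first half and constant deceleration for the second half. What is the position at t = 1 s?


Symmetric rest-to-rest: each phase covers (pf-p0)/2 in time T/2. 0.5*a*(T/2)^2 = (pf-p0)/2 => a = 4*(pf-p0)/T^2
a = 4*(11.7-1.9)/8^2 = 0.6125
t = 1 is in the acceleration phase (t <= T/2).
p = p0 + 0.5*a*t^2 = 1.9 + 0.5*0.6125*1^2
= 2.2062


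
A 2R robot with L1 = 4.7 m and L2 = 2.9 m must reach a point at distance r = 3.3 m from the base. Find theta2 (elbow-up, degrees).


cos(theta2) = (r^2 - L1^2 - L2^2) / (2*L1*L2)
cos(theta2) = (10.89 - 22.09 - 8.41) / 27.26
cos(theta2) = -0.719369
theta2 = 136.0024 degrees


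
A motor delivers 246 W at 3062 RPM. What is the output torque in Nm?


omega = 3062 * 2*pi/60 = 320.6519 rad/s
tau = P / omega = 246 / 320.6519
= 0.7672 Nm


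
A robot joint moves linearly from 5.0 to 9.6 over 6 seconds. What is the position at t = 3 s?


s = t/T = 3/6 = 0.5
p(t) = p0 + (pf-p0)*s
= 5.0 + (9.6 - 5.0) * 0.5
= 7.3


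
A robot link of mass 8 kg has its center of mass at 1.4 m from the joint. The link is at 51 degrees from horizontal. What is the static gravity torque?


tau = m*g*L*cos(angle)
= 8 * 9.81 * 1.4 * cos(51 deg)
= 8 * 9.81 * 1.4 * 0.6293
= 69.1447 Nm


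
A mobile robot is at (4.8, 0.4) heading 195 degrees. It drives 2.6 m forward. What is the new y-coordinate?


y_new = y0 + d*sin(theta)
= 0.4 + 2.6*sin(195)
= 0.4 + -0.6729
= -0.2729


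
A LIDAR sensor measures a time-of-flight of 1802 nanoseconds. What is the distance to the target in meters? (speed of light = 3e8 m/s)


tof = 1802 ns = 1.802e-06 s
dist = c * tof / 2
= 3e8 * 1.802e-06 / 2
= 270.3 m


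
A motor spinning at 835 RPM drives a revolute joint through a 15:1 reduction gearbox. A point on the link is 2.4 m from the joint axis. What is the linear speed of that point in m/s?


omega_motor = 835 * 2*pi/60 = 87.441 rad/s
omega_joint = omega_motor / 15 = 5.8294 rad/s
v = omega_joint * r = 5.8294 * 2.4
= 13.9906 m/s


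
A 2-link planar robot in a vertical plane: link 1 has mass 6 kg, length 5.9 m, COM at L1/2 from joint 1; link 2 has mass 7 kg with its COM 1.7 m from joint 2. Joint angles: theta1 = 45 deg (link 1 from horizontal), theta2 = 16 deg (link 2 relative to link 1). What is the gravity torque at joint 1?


Horizontal distance from joint 1 to link-1 COM:
  x_c1 = (L1/2)*cos(t1) = 2.95 * 0.7071 = 2.086 m
Horizontal distance from joint 1 to link-2 COM:
  x_c2 = L1*cos(t1) + Lc2*cos(t1+t2)
       = 5.9*0.7071 + 1.7*0.4848 = 4.9961 m
tau1 = m1*g*x_c1 + m2*g*x_c2
     = 6*9.81*2.086 + 7*9.81*4.9961
     = 122.7799 + 343.0826
     = 465.8625 Nm


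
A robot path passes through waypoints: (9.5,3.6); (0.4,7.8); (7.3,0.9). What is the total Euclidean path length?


Segment lengths:
  seg1 = sqrt((-9.1)^2 + (4.2)^2) = 10.0225
  seg2 = sqrt((6.9)^2 + (-6.9)^2) = 9.7581
Total = 19.7805


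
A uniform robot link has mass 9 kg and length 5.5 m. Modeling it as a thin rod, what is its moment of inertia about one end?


I = (1/3) * m * L^2
= (1/3) * 9 * 5.5^2
= 0.333333 * 9 * 30.25
= 90.75 kg*m^2


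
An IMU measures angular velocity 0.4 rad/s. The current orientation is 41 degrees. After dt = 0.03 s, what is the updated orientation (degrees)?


delta_theta = w * dt = 0.4 * 0.03 = 0.012 rad
= 0.6875 deg
theta_new = 41 + 0.6875 = 41.6875 deg


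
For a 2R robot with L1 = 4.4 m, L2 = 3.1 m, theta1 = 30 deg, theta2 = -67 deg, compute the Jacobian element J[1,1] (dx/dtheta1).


J[1,1] = -L1*sin(t1) - L2*sin(t1+t2)
= -4.4*sin(30) - 3.1*sin(-37)
= -0.3344


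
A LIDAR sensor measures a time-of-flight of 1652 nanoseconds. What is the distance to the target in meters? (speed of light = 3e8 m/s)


tof = 1652 ns = 1.652e-06 s
dist = c * tof / 2
= 3e8 * 1.652e-06 / 2
= 247.8 m


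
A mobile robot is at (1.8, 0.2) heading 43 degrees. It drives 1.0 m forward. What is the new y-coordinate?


y_new = y0 + d*sin(theta)
= 0.2 + 1.0*sin(43)
= 0.2 + 0.682
= 0.882


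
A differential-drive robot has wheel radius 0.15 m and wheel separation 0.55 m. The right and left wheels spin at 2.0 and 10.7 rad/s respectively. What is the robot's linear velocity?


vR = r*wR = 0.15*2.0 = 0.3 m/s
vL = r*wL = 0.15*10.7 = 1.605 m/s
v = (vR+vL)/2 = 0.9525 m/s
omega = (vR-vL)/L = -2.3727 rad/s
linear velocity = 0.9525 m/s


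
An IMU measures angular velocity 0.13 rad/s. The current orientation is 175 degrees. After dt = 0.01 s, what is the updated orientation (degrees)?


delta_theta = w * dt = 0.13 * 0.01 = 0.0013 rad
= 0.0745 deg
theta_new = 175 + 0.0745 = 175.0745 deg


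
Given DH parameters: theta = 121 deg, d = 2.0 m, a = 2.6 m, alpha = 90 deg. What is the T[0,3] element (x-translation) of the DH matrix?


T[0,3] = a * cos(theta)
= 2.6 * cos(121 deg)
= 2.6 * -0.515
= -1.3391


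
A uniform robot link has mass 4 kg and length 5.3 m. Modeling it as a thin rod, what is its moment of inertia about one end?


I = (1/3) * m * L^2
= (1/3) * 4 * 5.3^2
= 0.333333 * 4 * 28.09
= 37.4533 kg*m^2


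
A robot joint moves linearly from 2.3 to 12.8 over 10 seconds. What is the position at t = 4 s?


s = t/T = 4/10 = 0.4
p(t) = p0 + (pf-p0)*s
= 2.3 + (12.8 - 2.3) * 0.4
= 6.5


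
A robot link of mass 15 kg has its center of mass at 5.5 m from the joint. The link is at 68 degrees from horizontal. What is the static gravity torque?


tau = m*g*L*cos(angle)
= 15 * 9.81 * 5.5 * cos(68 deg)
= 15 * 9.81 * 5.5 * 0.3746
= 303.1785 Nm


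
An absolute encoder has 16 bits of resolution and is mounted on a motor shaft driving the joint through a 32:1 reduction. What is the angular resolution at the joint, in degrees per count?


counts = 2^16 = 65536
effective counts at joint = 65536 * 32 = 2097152
resolution = 360 / 2097152
= 1.7166e-04 deg/count


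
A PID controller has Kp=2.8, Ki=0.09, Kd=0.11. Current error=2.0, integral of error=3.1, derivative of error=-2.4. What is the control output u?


u = Kp*e + Ki*int(e) + Kd*de/dt
= 2.8*2.0 + 0.09*3.1 + 0.11*(-2.4)
= 5.6 + 0.279 + -0.264
= 5.615


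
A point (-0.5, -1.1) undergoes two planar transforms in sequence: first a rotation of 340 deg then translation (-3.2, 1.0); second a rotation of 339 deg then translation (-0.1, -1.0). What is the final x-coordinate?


After transform 1:
x1 = cos(340)*-0.5 - sin(340)*-1.1 + -3.2 = -4.0461
y1 = sin(340)*-0.5 + cos(340)*-1.1 + 1.0 = 0.1373
After transform 2:
x2 = cos(339)*-4.0461 - sin(339)*0.1373 + -0.1
= -3.8281


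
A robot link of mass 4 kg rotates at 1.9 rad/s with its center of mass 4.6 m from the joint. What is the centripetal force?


F = m * omega^2 * r
= 4 * 1.9^2 * 4.6
= 4 * 3.61 * 4.6
= 66.424 N


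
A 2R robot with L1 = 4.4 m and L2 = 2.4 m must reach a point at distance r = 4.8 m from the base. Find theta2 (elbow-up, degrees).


cos(theta2) = (r^2 - L1^2 - L2^2) / (2*L1*L2)
cos(theta2) = (23.04 - 19.36 - 5.76) / 21.12
cos(theta2) = -0.098485
theta2 = 95.6519 degrees


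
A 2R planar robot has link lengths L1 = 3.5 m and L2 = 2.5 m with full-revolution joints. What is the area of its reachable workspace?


r_max = L1 + L2 = 6.0 m
r_min = |L1 - L2| = 1.0 m
Area = pi*(r_max^2 - r_min^2)
= pi*(36.0 - 1.0)
= pi * 35.0
= 109.9557 m^2


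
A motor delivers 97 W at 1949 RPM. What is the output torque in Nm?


omega = 1949 * 2*pi/60 = 204.0988 rad/s
tau = P / omega = 97 / 204.0988
= 0.4753 Nm


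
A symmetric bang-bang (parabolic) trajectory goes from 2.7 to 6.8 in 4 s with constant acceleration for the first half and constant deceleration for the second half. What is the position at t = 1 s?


Symmetric rest-to-rest: each phase covers (pf-p0)/2 in time T/2. 0.5*a*(T/2)^2 = (pf-p0)/2 => a = 4*(pf-p0)/T^2
a = 4*(6.8-2.7)/4^2 = 1.025
t = 1 is in the acceleration phase (t <= T/2).
p = p0 + 0.5*a*t^2 = 2.7 + 0.5*1.025*1^2
= 3.2125


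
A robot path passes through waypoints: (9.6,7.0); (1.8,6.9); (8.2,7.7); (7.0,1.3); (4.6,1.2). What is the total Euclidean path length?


Segment lengths:
  seg1 = sqrt((-7.8)^2 + (-0.1)^2) = 7.8006
  seg2 = sqrt((6.4)^2 + (0.8)^2) = 6.4498
  seg3 = sqrt((-1.2)^2 + (-6.4)^2) = 6.5115
  seg4 = sqrt((-2.4)^2 + (-0.1)^2) = 2.4021
Total = 23.1641


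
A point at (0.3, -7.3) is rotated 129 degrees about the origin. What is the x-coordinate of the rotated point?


x' = x*cos(theta) - y*sin(theta)
cos(129 deg) = -0.6293, sin(129 deg) = 0.7771
x' = 0.3 * -0.6293 - -7.3 * 0.7771
= -0.1888 - -5.6732
= 5.4844


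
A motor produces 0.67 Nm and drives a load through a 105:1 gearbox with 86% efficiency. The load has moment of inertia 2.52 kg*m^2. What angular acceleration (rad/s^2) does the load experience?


tau_out = tau_motor * N * eta
= 0.67 * 105 * 0.86 = 60.501 Nm
alpha = tau_out / I = 60.501 / 2.52
= 24.0083 rad/s^2


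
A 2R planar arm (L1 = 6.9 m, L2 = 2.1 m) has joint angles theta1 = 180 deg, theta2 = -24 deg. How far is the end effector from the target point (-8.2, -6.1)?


End effector via forward kinematics:
x = L1*cos(t1) + L2*cos(t1+t2) = -8.8184
y = L1*sin(t1) + L2*sin(t1+t2) = 0.8541
Distance to target:
d = sqrt((-8.2 - -8.8184)^2 + (-6.1 - 0.8541)^2)
= sqrt(0.3825 + 48.3602)
= 6.9816 m


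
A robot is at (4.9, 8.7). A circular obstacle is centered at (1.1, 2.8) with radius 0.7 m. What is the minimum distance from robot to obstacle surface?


center_dist = sqrt((4.9-1.1)^2 + (8.7-2.8)^2)
= sqrt(14.44 + 34.81)
= 7.0178
min_dist = center_dist - radius = 7.0178 - 0.7 = 6.3178 m


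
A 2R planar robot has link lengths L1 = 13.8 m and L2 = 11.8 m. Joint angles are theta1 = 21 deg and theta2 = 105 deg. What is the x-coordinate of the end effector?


Convert angles to radians: theta1 = 0.3665, theta2 = 1.8326
x = L1*cos(theta1) + L2*cos(theta1+theta2)
x = 12.8834 + -6.9359
x = 5.9475


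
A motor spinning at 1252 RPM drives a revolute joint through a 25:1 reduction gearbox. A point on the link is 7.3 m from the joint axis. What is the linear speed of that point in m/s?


omega_motor = 1252 * 2*pi/60 = 131.1091 rad/s
omega_joint = omega_motor / 25 = 5.2444 rad/s
v = omega_joint * r = 5.2444 * 7.3
= 38.2839 m/s


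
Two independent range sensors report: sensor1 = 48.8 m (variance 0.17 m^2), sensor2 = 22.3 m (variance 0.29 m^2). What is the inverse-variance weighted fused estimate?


w1 = (1/var1) / (1/var1 + 1/var2)
   = 5.8824 / (5.8824 + 3.4483) = 0.6304
w2 = 1 - w1 = 0.3696
fused = w1*s1 + w2*s2 = 30.7652 + 8.2413
= 39.0065 m


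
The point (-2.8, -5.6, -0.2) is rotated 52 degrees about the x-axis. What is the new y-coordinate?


Rotation about x-axis: y' = y*cos(theta) - z*sin(theta)
= -5.6 * 0.6157 - -0.2 * 0.788
= -3.2901


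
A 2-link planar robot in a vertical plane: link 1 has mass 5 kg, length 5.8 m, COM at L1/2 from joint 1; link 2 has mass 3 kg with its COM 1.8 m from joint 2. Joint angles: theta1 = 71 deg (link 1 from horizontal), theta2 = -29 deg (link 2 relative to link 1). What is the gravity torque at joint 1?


Horizontal distance from joint 1 to link-1 COM:
  x_c1 = (L1/2)*cos(t1) = 2.9 * 0.3256 = 0.9441 m
Horizontal distance from joint 1 to link-2 COM:
  x_c2 = L1*cos(t1) + Lc2*cos(t1+t2)
       = 5.8*0.3256 + 1.8*0.7431 = 3.226 m
tau1 = m1*g*x_c1 + m2*g*x_c2
     = 5*9.81*0.9441 + 3*9.81*3.226
     = 46.3104 + 94.9399
     = 141.2503 Nm


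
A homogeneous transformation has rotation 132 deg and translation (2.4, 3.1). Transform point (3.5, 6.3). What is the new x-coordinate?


x' = cos(theta)*px - sin(theta)*py + tx
= -0.6691*3.5 - 0.7431*6.3 + 2.4
= -4.6238


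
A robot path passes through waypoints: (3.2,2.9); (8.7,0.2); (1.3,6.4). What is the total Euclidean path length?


Segment lengths:
  seg1 = sqrt((5.5)^2 + (-2.7)^2) = 6.127
  seg2 = sqrt((-7.4)^2 + (6.2)^2) = 9.654
Total = 15.781


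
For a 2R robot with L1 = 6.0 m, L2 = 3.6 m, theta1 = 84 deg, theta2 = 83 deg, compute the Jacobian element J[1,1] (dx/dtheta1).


J[1,1] = -L1*sin(t1) - L2*sin(t1+t2)
= -6.0*sin(84) - 3.6*sin(167)
= -6.777


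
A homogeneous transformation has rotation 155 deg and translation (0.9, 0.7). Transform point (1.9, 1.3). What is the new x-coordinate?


x' = cos(theta)*px - sin(theta)*py + tx
= -0.9063*1.9 - 0.4226*1.3 + 0.9
= -1.3714
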